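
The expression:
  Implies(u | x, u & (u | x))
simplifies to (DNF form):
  u | ~x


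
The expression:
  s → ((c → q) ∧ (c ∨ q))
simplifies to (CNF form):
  q ∨ ¬s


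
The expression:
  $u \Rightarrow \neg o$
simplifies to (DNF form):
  $\neg o \vee \neg u$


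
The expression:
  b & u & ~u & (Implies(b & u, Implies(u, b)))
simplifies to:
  False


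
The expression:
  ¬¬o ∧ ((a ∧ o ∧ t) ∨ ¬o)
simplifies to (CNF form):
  a ∧ o ∧ t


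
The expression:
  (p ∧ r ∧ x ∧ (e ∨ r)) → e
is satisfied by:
  {e: True, p: False, x: False, r: False}
  {r: False, p: False, e: False, x: False}
  {r: True, e: True, p: False, x: False}
  {r: True, p: False, e: False, x: False}
  {x: True, e: True, r: False, p: False}
  {x: True, r: False, p: False, e: False}
  {x: True, r: True, e: True, p: False}
  {x: True, r: True, p: False, e: False}
  {e: True, p: True, x: False, r: False}
  {p: True, x: False, e: False, r: False}
  {r: True, p: True, e: True, x: False}
  {r: True, p: True, x: False, e: False}
  {e: True, p: True, x: True, r: False}
  {p: True, x: True, r: False, e: False}
  {r: True, p: True, x: True, e: True}


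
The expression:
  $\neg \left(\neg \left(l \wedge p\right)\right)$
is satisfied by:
  {p: True, l: True}


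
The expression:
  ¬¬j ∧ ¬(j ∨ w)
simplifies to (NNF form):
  False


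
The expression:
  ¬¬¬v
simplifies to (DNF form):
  ¬v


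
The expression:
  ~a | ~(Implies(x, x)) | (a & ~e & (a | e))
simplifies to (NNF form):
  ~a | ~e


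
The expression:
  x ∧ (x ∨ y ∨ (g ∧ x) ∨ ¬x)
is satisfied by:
  {x: True}


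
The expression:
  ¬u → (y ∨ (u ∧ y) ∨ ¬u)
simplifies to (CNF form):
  True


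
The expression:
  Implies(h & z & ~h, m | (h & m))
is always true.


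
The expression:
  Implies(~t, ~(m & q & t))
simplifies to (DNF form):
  True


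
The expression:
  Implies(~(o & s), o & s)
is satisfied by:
  {s: True, o: True}


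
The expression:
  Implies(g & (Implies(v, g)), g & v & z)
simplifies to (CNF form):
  (v | ~g) & (z | ~g)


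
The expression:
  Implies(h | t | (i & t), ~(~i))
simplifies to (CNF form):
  (i | ~h) & (i | ~t)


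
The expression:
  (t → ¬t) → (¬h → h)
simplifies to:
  h ∨ t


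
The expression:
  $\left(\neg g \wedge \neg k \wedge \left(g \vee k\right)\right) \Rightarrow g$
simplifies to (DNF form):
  $\text{True}$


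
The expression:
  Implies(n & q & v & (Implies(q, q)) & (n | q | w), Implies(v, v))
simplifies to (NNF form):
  True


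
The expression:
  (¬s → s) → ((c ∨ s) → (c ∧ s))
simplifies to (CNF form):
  c ∨ ¬s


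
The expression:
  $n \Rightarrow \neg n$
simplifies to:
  $\neg n$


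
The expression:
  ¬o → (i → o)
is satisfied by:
  {o: True, i: False}
  {i: False, o: False}
  {i: True, o: True}


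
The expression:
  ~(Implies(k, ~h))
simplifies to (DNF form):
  h & k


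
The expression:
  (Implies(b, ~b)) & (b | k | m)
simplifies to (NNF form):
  ~b & (k | m)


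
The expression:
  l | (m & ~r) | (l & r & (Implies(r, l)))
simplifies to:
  l | (m & ~r)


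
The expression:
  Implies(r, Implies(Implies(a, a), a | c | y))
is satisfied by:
  {a: True, y: True, c: True, r: False}
  {a: True, y: True, c: False, r: False}
  {a: True, c: True, y: False, r: False}
  {a: True, c: False, y: False, r: False}
  {y: True, c: True, a: False, r: False}
  {y: True, a: False, c: False, r: False}
  {y: False, c: True, a: False, r: False}
  {y: False, a: False, c: False, r: False}
  {a: True, r: True, y: True, c: True}
  {a: True, r: True, y: True, c: False}
  {a: True, r: True, c: True, y: False}
  {a: True, r: True, c: False, y: False}
  {r: True, y: True, c: True, a: False}
  {r: True, y: True, c: False, a: False}
  {r: True, c: True, y: False, a: False}


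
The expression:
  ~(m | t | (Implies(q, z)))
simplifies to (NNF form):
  q & ~m & ~t & ~z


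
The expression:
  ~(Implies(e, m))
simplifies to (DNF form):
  e & ~m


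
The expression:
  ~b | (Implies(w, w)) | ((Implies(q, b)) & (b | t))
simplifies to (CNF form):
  True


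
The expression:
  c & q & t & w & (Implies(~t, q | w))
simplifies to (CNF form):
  c & q & t & w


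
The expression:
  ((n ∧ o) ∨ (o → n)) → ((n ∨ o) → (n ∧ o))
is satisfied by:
  {o: True, n: False}
  {n: False, o: False}
  {n: True, o: True}


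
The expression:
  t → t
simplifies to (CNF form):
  True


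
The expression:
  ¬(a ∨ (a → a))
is never true.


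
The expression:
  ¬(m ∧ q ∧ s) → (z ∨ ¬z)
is always true.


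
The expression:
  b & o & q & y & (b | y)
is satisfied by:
  {y: True, o: True, b: True, q: True}


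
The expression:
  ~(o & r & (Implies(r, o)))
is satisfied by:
  {o: False, r: False}
  {r: True, o: False}
  {o: True, r: False}


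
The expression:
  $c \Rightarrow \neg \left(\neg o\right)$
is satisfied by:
  {o: True, c: False}
  {c: False, o: False}
  {c: True, o: True}


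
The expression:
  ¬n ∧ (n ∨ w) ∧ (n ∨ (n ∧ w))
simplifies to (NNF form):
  False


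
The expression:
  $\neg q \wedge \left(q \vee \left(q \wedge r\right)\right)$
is never true.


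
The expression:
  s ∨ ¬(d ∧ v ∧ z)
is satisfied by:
  {s: True, z: False, d: False, v: False}
  {s: False, z: False, d: False, v: False}
  {v: True, s: True, z: False, d: False}
  {v: True, s: False, z: False, d: False}
  {d: True, s: True, z: False, v: False}
  {d: True, s: False, z: False, v: False}
  {v: True, d: True, s: True, z: False}
  {v: True, d: True, s: False, z: False}
  {z: True, s: True, v: False, d: False}
  {z: True, s: False, v: False, d: False}
  {v: True, z: True, s: True, d: False}
  {v: True, z: True, s: False, d: False}
  {d: True, z: True, s: True, v: False}
  {d: True, z: True, s: False, v: False}
  {d: True, z: True, v: True, s: True}


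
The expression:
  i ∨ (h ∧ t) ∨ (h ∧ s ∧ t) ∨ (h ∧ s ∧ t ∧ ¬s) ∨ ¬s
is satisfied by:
  {i: True, t: True, h: True, s: False}
  {i: True, t: True, h: False, s: False}
  {i: True, h: True, s: False, t: False}
  {i: True, h: False, s: False, t: False}
  {t: True, h: True, s: False, i: False}
  {t: True, h: False, s: False, i: False}
  {h: True, t: False, s: False, i: False}
  {h: False, t: False, s: False, i: False}
  {i: True, t: True, s: True, h: True}
  {i: True, t: True, s: True, h: False}
  {i: True, s: True, h: True, t: False}
  {i: True, s: True, h: False, t: False}
  {t: True, s: True, h: True, i: False}


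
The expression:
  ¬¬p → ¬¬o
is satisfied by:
  {o: True, p: False}
  {p: False, o: False}
  {p: True, o: True}


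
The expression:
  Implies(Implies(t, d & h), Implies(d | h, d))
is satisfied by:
  {d: True, t: True, h: False}
  {d: True, h: False, t: False}
  {t: True, h: False, d: False}
  {t: False, h: False, d: False}
  {d: True, t: True, h: True}
  {d: True, h: True, t: False}
  {t: True, h: True, d: False}


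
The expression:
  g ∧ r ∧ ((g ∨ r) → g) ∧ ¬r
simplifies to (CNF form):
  False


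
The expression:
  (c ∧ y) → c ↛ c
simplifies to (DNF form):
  ¬c ∨ ¬y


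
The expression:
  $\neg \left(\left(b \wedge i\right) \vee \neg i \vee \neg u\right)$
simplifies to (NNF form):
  $i \wedge u \wedge \neg b$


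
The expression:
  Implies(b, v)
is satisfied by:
  {v: True, b: False}
  {b: False, v: False}
  {b: True, v: True}


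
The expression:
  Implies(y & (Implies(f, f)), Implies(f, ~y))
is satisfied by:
  {y: False, f: False}
  {f: True, y: False}
  {y: True, f: False}


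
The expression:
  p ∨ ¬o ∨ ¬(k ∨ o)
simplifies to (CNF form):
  p ∨ ¬o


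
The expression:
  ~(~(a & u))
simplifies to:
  a & u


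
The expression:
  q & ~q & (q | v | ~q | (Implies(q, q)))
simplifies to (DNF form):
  False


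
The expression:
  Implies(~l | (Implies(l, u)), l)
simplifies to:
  l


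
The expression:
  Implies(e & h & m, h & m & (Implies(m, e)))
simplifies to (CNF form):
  True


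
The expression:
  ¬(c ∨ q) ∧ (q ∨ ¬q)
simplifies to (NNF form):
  ¬c ∧ ¬q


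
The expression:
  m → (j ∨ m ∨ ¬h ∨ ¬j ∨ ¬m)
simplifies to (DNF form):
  True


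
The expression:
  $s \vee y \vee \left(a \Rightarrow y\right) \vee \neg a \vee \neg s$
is always true.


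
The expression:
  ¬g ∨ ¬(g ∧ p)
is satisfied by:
  {p: False, g: False}
  {g: True, p: False}
  {p: True, g: False}


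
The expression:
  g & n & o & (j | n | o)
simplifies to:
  g & n & o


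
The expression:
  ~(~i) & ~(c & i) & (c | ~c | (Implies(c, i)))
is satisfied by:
  {i: True, c: False}


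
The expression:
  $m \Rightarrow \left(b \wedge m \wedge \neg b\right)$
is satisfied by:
  {m: False}


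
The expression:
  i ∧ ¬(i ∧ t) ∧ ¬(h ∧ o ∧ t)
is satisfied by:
  {i: True, t: False}


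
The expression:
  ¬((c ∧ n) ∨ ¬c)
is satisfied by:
  {c: True, n: False}


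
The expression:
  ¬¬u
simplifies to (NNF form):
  u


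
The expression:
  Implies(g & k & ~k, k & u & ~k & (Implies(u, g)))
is always true.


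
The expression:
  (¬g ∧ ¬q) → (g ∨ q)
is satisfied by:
  {q: True, g: True}
  {q: True, g: False}
  {g: True, q: False}


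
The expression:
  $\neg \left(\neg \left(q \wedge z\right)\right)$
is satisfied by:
  {z: True, q: True}


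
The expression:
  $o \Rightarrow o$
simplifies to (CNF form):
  $\text{True}$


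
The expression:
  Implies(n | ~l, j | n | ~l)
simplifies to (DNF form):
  True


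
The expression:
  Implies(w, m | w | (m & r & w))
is always true.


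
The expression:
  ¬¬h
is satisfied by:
  {h: True}


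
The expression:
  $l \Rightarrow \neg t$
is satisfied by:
  {l: False, t: False}
  {t: True, l: False}
  {l: True, t: False}


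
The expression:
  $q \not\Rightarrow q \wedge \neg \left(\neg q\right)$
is never true.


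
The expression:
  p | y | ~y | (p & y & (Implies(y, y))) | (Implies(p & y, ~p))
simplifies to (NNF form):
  True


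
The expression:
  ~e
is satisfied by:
  {e: False}


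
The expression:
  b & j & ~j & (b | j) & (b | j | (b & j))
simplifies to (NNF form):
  False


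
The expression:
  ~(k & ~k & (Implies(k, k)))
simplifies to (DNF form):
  True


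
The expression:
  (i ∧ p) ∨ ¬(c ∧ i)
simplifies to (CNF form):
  p ∨ ¬c ∨ ¬i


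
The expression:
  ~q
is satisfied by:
  {q: False}


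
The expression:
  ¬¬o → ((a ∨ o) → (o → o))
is always true.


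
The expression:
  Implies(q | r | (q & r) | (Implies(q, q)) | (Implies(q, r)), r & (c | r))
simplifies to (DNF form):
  r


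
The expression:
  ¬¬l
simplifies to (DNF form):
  l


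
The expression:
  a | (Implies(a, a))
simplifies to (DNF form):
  True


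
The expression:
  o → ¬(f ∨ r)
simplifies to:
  (¬f ∧ ¬r) ∨ ¬o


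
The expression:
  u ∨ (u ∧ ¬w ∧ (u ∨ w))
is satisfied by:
  {u: True}


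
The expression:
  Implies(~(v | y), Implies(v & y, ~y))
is always true.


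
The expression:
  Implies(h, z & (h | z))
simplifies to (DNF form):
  z | ~h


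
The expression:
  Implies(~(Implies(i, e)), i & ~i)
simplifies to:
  e | ~i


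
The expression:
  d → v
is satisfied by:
  {v: True, d: False}
  {d: False, v: False}
  {d: True, v: True}


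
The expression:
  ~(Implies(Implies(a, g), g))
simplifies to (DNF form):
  ~a & ~g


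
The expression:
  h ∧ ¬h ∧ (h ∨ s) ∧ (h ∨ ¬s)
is never true.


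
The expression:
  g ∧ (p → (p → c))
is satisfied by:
  {c: True, g: True, p: False}
  {g: True, p: False, c: False}
  {c: True, p: True, g: True}


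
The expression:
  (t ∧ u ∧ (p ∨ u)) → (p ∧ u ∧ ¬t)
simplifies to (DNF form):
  ¬t ∨ ¬u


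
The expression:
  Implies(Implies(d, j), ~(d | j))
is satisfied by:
  {j: False}


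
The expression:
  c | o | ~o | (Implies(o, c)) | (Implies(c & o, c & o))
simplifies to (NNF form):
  True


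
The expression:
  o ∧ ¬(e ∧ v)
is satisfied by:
  {o: True, v: False, e: False}
  {e: True, o: True, v: False}
  {v: True, o: True, e: False}


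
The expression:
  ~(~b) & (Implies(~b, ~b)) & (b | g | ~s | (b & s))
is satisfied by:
  {b: True}


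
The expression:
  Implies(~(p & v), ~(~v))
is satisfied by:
  {v: True}


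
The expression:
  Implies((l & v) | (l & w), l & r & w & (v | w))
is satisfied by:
  {r: True, v: False, l: False, w: False}
  {r: False, v: False, l: False, w: False}
  {r: True, w: True, v: False, l: False}
  {w: True, r: False, v: False, l: False}
  {r: True, v: True, w: False, l: False}
  {v: True, w: False, l: False, r: False}
  {r: True, w: True, v: True, l: False}
  {w: True, v: True, r: False, l: False}
  {l: True, r: True, w: False, v: False}
  {l: True, w: False, v: False, r: False}
  {r: True, l: True, w: True, v: False}
  {r: True, w: True, l: True, v: True}


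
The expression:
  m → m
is always true.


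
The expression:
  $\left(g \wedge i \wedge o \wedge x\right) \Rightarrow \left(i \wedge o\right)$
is always true.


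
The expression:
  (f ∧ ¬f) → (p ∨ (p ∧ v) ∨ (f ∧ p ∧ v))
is always true.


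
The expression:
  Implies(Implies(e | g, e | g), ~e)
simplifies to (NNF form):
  ~e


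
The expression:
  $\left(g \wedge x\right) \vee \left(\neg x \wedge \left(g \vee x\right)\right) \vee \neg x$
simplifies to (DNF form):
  $g \vee \neg x$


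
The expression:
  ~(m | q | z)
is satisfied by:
  {q: False, z: False, m: False}


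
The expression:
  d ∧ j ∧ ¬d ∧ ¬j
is never true.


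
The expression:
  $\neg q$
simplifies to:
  $\neg q$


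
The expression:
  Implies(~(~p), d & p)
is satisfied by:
  {d: True, p: False}
  {p: False, d: False}
  {p: True, d: True}


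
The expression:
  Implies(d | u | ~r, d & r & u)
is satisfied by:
  {r: True, u: False, d: False}
  {r: True, d: True, u: True}


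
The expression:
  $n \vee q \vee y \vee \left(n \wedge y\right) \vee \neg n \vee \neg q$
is always true.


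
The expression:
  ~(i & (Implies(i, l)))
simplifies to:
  ~i | ~l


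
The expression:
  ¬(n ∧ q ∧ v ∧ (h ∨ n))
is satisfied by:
  {v: False, q: False, n: False}
  {n: True, v: False, q: False}
  {q: True, v: False, n: False}
  {n: True, q: True, v: False}
  {v: True, n: False, q: False}
  {n: True, v: True, q: False}
  {q: True, v: True, n: False}


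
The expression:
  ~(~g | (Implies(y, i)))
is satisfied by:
  {g: True, y: True, i: False}


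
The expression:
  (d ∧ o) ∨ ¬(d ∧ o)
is always true.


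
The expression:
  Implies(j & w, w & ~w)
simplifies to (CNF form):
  ~j | ~w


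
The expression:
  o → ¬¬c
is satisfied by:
  {c: True, o: False}
  {o: False, c: False}
  {o: True, c: True}


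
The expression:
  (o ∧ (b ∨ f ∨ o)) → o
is always true.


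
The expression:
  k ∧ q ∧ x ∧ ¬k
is never true.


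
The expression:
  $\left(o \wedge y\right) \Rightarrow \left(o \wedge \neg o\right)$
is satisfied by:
  {o: False, y: False}
  {y: True, o: False}
  {o: True, y: False}


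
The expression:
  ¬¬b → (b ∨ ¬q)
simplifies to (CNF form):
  True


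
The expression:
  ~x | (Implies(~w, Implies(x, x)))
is always true.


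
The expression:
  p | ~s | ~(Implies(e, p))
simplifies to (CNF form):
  e | p | ~s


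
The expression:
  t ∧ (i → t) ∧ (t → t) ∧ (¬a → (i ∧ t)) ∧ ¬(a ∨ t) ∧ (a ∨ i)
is never true.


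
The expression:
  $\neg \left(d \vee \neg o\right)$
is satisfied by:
  {o: True, d: False}


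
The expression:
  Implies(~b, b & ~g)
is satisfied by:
  {b: True}


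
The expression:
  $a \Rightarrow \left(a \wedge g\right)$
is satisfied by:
  {g: True, a: False}
  {a: False, g: False}
  {a: True, g: True}


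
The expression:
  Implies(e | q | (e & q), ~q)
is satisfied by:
  {q: False}


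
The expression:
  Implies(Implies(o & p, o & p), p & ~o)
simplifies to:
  p & ~o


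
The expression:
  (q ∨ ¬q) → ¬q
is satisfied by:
  {q: False}


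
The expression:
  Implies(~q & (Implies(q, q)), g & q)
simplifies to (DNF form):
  q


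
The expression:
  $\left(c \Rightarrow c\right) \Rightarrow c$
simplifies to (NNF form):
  $c$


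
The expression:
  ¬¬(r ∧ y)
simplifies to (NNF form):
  r ∧ y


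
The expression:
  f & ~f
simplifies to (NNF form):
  False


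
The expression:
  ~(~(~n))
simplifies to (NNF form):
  ~n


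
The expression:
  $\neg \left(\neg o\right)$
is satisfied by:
  {o: True}


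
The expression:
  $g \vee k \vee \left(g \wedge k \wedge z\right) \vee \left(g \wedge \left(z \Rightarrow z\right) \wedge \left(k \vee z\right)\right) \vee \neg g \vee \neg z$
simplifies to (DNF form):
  $\text{True}$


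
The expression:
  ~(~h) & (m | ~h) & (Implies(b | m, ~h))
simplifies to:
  False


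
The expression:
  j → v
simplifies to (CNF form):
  v ∨ ¬j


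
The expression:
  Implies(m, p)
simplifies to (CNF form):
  p | ~m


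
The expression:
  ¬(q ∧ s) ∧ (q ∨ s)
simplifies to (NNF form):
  (q ∧ ¬s) ∨ (s ∧ ¬q)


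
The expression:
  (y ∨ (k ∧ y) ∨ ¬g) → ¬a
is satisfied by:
  {g: True, a: False, y: False}
  {g: False, a: False, y: False}
  {y: True, g: True, a: False}
  {y: True, g: False, a: False}
  {a: True, g: True, y: False}


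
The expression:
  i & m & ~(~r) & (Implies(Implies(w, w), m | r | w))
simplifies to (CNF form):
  i & m & r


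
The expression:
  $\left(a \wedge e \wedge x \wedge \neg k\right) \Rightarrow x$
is always true.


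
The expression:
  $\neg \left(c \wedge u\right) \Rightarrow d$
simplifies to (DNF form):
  $d \vee \left(c \wedge u\right)$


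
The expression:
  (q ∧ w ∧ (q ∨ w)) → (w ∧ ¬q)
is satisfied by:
  {w: False, q: False}
  {q: True, w: False}
  {w: True, q: False}


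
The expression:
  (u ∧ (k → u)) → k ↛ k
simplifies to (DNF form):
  ¬u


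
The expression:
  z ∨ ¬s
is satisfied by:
  {z: True, s: False}
  {s: False, z: False}
  {s: True, z: True}


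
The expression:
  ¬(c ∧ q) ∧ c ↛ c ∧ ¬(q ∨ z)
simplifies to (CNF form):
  False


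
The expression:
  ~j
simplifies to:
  ~j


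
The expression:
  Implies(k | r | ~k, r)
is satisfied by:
  {r: True}


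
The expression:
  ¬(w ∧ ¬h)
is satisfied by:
  {h: True, w: False}
  {w: False, h: False}
  {w: True, h: True}


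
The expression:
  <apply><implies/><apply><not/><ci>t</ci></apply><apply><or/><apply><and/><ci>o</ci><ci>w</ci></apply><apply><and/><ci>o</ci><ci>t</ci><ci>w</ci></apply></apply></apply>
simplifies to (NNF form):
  <apply><or/><ci>t</ci><apply><and/><ci>o</ci><ci>w</ci></apply></apply>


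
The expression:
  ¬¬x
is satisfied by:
  {x: True}


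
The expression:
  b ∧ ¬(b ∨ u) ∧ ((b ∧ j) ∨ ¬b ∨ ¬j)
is never true.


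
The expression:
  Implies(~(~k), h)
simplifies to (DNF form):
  h | ~k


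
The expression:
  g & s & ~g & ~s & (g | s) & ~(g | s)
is never true.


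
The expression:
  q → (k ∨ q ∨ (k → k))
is always true.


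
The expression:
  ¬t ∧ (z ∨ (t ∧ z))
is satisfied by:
  {z: True, t: False}


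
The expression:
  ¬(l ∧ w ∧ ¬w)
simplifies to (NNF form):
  True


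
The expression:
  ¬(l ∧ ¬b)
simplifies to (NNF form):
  b ∨ ¬l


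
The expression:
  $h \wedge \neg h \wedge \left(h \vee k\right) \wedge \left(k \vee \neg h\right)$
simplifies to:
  $\text{False}$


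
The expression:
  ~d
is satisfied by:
  {d: False}


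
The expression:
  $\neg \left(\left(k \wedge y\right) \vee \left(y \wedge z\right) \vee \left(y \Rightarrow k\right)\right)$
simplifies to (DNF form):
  $y \wedge \neg k \wedge \neg z$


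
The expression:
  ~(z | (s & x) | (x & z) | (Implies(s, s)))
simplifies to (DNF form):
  False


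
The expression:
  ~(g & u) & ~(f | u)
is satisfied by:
  {u: False, f: False}


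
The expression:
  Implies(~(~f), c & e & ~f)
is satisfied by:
  {f: False}


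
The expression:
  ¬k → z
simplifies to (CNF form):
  k ∨ z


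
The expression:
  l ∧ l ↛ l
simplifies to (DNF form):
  False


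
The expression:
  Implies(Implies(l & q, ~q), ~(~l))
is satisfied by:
  {l: True}


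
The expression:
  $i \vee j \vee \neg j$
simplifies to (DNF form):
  $\text{True}$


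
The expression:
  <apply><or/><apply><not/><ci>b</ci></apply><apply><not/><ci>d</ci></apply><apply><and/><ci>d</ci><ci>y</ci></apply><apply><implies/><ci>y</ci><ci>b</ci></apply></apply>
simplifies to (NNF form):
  <true/>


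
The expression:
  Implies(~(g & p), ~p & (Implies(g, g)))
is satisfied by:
  {g: True, p: False}
  {p: False, g: False}
  {p: True, g: True}


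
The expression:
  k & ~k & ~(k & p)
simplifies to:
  False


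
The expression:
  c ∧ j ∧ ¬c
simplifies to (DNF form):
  False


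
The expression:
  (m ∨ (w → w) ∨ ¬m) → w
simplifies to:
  w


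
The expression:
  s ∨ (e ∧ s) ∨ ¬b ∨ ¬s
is always true.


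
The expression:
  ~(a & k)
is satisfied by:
  {k: False, a: False}
  {a: True, k: False}
  {k: True, a: False}


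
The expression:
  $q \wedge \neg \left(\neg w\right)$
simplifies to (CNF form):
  $q \wedge w$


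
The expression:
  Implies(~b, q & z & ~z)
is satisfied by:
  {b: True}


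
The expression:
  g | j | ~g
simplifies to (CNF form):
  True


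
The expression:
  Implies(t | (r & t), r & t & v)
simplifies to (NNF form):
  ~t | (r & v)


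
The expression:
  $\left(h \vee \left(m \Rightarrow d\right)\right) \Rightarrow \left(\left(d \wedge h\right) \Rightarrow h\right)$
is always true.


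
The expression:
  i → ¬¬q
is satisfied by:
  {q: True, i: False}
  {i: False, q: False}
  {i: True, q: True}


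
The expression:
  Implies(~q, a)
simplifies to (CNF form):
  a | q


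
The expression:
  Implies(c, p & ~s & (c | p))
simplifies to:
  ~c | (p & ~s)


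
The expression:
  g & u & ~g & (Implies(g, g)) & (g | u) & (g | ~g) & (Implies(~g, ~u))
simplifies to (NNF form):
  False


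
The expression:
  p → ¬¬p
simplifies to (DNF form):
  True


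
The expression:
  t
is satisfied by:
  {t: True}


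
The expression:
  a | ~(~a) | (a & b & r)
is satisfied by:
  {a: True}


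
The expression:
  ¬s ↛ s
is always true.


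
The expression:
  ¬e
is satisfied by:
  {e: False}


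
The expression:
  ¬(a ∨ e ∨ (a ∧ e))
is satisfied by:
  {e: False, a: False}


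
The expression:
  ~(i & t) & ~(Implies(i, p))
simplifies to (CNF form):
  i & ~p & ~t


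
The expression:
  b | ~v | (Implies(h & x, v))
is always true.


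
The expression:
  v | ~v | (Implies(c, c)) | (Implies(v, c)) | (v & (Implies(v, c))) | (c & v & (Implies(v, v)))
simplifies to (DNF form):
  True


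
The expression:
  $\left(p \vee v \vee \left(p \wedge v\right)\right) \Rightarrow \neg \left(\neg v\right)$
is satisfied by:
  {v: True, p: False}
  {p: False, v: False}
  {p: True, v: True}


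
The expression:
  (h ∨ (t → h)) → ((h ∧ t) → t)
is always true.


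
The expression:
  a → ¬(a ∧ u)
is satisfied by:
  {u: False, a: False}
  {a: True, u: False}
  {u: True, a: False}


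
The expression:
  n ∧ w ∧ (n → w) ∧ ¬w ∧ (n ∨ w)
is never true.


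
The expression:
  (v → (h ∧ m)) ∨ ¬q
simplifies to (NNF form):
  (h ∧ m) ∨ ¬q ∨ ¬v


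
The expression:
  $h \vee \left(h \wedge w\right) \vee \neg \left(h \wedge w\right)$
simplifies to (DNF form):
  $\text{True}$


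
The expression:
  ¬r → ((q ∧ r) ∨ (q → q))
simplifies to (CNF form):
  True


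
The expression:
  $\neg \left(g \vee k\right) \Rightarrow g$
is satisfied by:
  {k: True, g: True}
  {k: True, g: False}
  {g: True, k: False}


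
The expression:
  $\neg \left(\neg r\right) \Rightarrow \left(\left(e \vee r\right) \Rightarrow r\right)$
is always true.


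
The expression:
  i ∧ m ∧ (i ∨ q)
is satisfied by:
  {m: True, i: True}


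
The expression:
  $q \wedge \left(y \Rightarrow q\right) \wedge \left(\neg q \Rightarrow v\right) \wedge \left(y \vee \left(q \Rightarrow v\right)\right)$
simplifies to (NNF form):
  $q \wedge \left(v \vee y\right)$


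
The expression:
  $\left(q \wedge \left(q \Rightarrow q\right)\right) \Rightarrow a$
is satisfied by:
  {a: True, q: False}
  {q: False, a: False}
  {q: True, a: True}


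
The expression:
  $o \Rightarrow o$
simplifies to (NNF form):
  $\text{True}$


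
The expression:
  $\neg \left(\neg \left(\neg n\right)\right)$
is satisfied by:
  {n: False}


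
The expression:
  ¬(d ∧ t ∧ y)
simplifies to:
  ¬d ∨ ¬t ∨ ¬y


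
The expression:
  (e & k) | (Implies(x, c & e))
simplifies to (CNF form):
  (e | ~x) & (c | e | ~x) & (c | k | ~x) & (e | k | ~x)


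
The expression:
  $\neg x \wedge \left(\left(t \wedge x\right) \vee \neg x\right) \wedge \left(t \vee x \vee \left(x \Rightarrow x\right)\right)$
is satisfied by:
  {x: False}


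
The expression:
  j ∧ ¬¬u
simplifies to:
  j ∧ u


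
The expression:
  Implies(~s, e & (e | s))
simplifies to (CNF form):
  e | s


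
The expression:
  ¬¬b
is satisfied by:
  {b: True}


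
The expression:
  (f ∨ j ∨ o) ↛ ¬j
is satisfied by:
  {j: True}


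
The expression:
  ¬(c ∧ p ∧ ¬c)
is always true.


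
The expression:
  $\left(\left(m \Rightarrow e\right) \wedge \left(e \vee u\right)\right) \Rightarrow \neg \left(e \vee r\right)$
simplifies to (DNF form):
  $\left(m \wedge \neg e\right) \vee \left(\neg e \wedge \neg r\right) \vee \left(\neg e \wedge \neg u\right)$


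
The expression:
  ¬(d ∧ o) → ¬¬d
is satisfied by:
  {d: True}


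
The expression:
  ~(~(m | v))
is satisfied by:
  {m: True, v: True}
  {m: True, v: False}
  {v: True, m: False}


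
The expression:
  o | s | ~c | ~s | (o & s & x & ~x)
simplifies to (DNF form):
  True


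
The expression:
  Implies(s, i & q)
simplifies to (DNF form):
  ~s | (i & q)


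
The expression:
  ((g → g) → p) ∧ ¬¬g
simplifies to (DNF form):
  g ∧ p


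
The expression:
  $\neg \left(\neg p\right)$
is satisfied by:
  {p: True}


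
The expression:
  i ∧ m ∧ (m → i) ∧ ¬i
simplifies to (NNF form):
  False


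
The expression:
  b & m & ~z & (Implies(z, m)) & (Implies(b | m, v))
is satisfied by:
  {m: True, b: True, v: True, z: False}


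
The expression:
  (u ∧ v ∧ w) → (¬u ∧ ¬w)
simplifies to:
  ¬u ∨ ¬v ∨ ¬w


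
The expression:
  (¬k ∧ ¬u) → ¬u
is always true.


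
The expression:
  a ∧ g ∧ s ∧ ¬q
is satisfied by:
  {a: True, s: True, g: True, q: False}


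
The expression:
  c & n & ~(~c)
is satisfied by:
  {c: True, n: True}


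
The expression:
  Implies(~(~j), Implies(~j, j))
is always true.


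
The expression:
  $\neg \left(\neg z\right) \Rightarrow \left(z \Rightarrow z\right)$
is always true.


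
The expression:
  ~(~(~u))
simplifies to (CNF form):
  ~u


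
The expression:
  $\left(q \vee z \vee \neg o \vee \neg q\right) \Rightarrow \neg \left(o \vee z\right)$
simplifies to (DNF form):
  $\neg o \wedge \neg z$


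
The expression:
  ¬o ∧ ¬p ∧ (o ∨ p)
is never true.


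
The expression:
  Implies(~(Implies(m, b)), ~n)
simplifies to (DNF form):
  b | ~m | ~n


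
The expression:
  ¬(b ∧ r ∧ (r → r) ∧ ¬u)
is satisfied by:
  {u: True, b: False, r: False}
  {u: False, b: False, r: False}
  {r: True, u: True, b: False}
  {r: True, u: False, b: False}
  {b: True, u: True, r: False}
  {b: True, u: False, r: False}
  {b: True, r: True, u: True}


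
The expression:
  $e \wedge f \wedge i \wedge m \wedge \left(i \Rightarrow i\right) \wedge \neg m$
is never true.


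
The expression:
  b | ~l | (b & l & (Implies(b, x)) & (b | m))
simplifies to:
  b | ~l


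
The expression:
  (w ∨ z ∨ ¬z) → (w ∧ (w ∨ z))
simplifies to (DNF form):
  w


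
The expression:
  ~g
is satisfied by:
  {g: False}


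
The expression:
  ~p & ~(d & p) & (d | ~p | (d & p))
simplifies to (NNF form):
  ~p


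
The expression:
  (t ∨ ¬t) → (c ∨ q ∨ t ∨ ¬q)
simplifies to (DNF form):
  True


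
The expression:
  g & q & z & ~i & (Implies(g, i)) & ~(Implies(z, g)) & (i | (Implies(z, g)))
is never true.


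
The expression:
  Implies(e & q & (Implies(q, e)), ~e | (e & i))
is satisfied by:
  {i: True, e: False, q: False}
  {e: False, q: False, i: False}
  {i: True, q: True, e: False}
  {q: True, e: False, i: False}
  {i: True, e: True, q: False}
  {e: True, i: False, q: False}
  {i: True, q: True, e: True}


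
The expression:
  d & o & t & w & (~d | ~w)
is never true.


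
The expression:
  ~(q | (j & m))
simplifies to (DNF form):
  (~j & ~q) | (~m & ~q)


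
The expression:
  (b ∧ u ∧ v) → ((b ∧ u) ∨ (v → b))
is always true.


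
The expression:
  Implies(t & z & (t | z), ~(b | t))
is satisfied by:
  {t: False, z: False}
  {z: True, t: False}
  {t: True, z: False}


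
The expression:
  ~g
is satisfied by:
  {g: False}


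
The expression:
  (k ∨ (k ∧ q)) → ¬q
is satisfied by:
  {k: False, q: False}
  {q: True, k: False}
  {k: True, q: False}


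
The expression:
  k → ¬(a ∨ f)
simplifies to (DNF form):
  (¬a ∧ ¬f) ∨ ¬k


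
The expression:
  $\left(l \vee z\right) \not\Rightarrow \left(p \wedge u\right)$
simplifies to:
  $\left(l \wedge \neg p\right) \vee \left(l \wedge \neg u\right) \vee \left(z \wedge \neg p\right) \vee \left(z \wedge \neg u\right)$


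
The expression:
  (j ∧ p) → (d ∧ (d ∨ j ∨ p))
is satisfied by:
  {d: True, p: False, j: False}
  {p: False, j: False, d: False}
  {j: True, d: True, p: False}
  {j: True, p: False, d: False}
  {d: True, p: True, j: False}
  {p: True, d: False, j: False}
  {j: True, p: True, d: True}


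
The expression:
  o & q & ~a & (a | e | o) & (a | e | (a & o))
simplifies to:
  e & o & q & ~a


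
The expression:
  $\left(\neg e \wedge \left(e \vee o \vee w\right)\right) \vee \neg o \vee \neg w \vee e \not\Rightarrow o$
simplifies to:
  $\neg e \vee \neg o \vee \neg w$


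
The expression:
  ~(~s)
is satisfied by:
  {s: True}


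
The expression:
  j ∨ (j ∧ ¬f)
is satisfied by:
  {j: True}


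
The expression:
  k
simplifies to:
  k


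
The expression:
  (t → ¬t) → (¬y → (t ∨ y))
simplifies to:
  t ∨ y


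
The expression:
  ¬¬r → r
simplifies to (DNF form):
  True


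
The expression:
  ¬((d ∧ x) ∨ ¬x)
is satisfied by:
  {x: True, d: False}


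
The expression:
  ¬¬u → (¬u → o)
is always true.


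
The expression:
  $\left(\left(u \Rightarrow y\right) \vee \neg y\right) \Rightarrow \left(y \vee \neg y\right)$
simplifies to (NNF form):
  $\text{True}$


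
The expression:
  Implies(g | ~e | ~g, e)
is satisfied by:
  {e: True}


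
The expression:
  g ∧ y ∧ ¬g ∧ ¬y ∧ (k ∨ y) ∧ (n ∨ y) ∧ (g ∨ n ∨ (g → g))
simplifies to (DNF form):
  False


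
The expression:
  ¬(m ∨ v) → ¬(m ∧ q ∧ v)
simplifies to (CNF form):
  True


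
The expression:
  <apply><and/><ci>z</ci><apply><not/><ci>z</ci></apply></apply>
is never true.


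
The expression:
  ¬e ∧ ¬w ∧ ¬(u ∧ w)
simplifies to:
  ¬e ∧ ¬w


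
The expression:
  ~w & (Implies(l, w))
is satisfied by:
  {w: False, l: False}


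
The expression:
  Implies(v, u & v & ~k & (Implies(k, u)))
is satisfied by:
  {u: True, v: False, k: False}
  {u: False, v: False, k: False}
  {k: True, u: True, v: False}
  {k: True, u: False, v: False}
  {v: True, u: True, k: False}


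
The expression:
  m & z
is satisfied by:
  {z: True, m: True}


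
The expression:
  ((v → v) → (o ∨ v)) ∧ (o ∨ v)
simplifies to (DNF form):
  o ∨ v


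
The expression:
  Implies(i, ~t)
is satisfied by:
  {t: False, i: False}
  {i: True, t: False}
  {t: True, i: False}


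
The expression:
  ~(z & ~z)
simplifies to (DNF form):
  True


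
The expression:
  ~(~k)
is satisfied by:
  {k: True}


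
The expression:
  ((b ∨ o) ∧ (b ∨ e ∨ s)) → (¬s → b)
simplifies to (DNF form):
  b ∨ s ∨ ¬e ∨ ¬o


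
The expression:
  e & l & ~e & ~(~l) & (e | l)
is never true.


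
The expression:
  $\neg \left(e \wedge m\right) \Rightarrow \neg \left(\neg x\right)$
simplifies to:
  $x \vee \left(e \wedge m\right)$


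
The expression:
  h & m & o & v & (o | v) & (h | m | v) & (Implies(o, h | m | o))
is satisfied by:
  {h: True, m: True, o: True, v: True}


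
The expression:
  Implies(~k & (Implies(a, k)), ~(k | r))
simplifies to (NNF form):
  a | k | ~r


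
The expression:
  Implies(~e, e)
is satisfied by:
  {e: True}


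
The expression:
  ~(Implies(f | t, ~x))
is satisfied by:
  {x: True, t: True, f: True}
  {x: True, t: True, f: False}
  {x: True, f: True, t: False}


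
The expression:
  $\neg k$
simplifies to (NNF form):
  $\neg k$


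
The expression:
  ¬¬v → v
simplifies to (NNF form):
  True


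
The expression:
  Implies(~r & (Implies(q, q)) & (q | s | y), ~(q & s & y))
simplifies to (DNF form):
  r | ~q | ~s | ~y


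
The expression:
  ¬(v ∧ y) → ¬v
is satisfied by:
  {y: True, v: False}
  {v: False, y: False}
  {v: True, y: True}


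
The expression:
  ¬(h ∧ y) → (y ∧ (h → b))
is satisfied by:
  {y: True}


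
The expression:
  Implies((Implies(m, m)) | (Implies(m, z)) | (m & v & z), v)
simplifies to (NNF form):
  v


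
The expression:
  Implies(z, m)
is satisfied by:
  {m: True, z: False}
  {z: False, m: False}
  {z: True, m: True}


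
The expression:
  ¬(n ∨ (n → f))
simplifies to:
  False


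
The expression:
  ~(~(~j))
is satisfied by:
  {j: False}


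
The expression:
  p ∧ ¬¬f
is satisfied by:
  {p: True, f: True}


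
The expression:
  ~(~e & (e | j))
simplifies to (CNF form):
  e | ~j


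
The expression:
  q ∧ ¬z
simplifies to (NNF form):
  q ∧ ¬z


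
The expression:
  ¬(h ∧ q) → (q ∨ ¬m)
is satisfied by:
  {q: True, m: False}
  {m: False, q: False}
  {m: True, q: True}


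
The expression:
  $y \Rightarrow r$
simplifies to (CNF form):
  $r \vee \neg y$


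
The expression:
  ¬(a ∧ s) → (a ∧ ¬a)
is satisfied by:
  {a: True, s: True}


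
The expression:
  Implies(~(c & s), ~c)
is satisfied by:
  {s: True, c: False}
  {c: False, s: False}
  {c: True, s: True}


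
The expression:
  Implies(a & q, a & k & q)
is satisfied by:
  {k: True, q: False, a: False}
  {q: False, a: False, k: False}
  {a: True, k: True, q: False}
  {a: True, q: False, k: False}
  {k: True, q: True, a: False}
  {q: True, k: False, a: False}
  {a: True, q: True, k: True}


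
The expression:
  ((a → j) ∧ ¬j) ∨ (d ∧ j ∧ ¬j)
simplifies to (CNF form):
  ¬a ∧ ¬j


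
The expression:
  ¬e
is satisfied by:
  {e: False}


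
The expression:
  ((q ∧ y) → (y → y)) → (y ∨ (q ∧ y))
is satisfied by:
  {y: True}


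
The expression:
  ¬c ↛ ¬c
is never true.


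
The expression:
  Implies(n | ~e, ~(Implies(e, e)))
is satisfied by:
  {e: True, n: False}


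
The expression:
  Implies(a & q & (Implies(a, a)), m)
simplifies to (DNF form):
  m | ~a | ~q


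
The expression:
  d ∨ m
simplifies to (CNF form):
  d ∨ m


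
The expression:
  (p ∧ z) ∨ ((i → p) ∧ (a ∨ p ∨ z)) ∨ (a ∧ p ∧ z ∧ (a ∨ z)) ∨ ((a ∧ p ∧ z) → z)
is always true.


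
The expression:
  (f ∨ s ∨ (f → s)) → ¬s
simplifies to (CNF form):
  ¬s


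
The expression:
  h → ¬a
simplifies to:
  ¬a ∨ ¬h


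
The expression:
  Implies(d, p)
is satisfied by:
  {p: True, d: False}
  {d: False, p: False}
  {d: True, p: True}


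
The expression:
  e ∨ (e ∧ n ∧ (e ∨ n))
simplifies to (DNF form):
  e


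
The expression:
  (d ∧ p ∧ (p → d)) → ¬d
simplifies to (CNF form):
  ¬d ∨ ¬p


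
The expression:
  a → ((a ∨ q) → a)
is always true.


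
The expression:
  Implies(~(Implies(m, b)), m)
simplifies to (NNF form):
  True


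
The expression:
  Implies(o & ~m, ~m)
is always true.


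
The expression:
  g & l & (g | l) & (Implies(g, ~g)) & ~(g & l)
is never true.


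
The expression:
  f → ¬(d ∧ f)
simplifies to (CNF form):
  ¬d ∨ ¬f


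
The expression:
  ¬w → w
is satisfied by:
  {w: True}


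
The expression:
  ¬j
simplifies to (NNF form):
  ¬j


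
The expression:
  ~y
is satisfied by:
  {y: False}


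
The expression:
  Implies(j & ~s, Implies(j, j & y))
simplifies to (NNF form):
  s | y | ~j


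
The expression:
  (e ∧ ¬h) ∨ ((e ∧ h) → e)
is always true.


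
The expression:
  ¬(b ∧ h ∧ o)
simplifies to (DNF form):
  ¬b ∨ ¬h ∨ ¬o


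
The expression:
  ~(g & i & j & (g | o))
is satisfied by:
  {g: False, i: False, j: False}
  {j: True, g: False, i: False}
  {i: True, g: False, j: False}
  {j: True, i: True, g: False}
  {g: True, j: False, i: False}
  {j: True, g: True, i: False}
  {i: True, g: True, j: False}


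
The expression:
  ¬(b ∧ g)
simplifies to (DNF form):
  ¬b ∨ ¬g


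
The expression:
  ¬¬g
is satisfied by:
  {g: True}


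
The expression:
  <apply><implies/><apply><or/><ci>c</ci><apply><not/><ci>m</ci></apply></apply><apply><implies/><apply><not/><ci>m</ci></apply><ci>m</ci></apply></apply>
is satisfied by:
  {m: True}


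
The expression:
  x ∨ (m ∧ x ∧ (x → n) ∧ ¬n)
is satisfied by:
  {x: True}


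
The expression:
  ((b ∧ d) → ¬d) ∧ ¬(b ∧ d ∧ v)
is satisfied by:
  {d: False, b: False}
  {b: True, d: False}
  {d: True, b: False}


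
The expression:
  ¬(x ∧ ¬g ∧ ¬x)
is always true.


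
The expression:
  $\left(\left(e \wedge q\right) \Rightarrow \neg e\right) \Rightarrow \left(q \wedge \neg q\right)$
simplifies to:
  $e \wedge q$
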